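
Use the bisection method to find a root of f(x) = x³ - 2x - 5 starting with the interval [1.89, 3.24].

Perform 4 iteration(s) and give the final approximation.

f(x) = x³ - 2x - 5
Initial interval: [1.89, 3.24]

Iteration 1:
  c_1 = (1.890000 + 3.240000)/2 = 2.565000
  f(c_1) = f(2.565000) = 6.745712
  f(a) × f(c) < 0, new interval: [1.890000, 2.565000]
Iteration 2:
  c_2 = (1.890000 + 2.565000)/2 = 2.227500
  f(c_2) = f(2.227500) = 1.597312
  f(a) × f(c) < 0, new interval: [1.890000, 2.227500]
Iteration 3:
  c_3 = (1.890000 + 2.227500)/2 = 2.058750
  f(c_3) = f(2.058750) = -0.391588
  f(a) × f(c) ≥ 0, new interval: [2.058750, 2.227500]
Iteration 4:
  c_4 = (2.058750 + 2.227500)/2 = 2.143125
  f(c_4) = f(2.143125) = 0.557090
  f(a) × f(c) < 0, new interval: [2.058750, 2.143125]

After 4 iteration(s), the approximation is c_4 = 2.143125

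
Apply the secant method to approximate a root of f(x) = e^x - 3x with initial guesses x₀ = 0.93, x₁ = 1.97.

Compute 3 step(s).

f(x) = e^x - 3x
x₀ = 0.93, x₁ = 1.97

Secant formula: x_{n+1} = x_n - f(x_n)(x_n - x_{n-1})/(f(x_n) - f(x_{n-1}))

Iteration 1:
  f(0.930000) = -0.255491
  f(1.970000) = 1.260676
  x_2 = 1.970000 - 1.260676×(1.970000 - 0.930000)/(1.260676 - (-0.255491))
       = 1.105251
Iteration 2:
  f(1.970000) = 1.260676
  f(1.105251) = -0.295771
  x_3 = 1.105251 - (-0.295771)×(1.105251 - 1.970000)/(-0.295771 - 1.260676)
       = 1.269579
Iteration 3:
  f(1.105251) = -0.295771
  f(1.269579) = -0.249383
  x_4 = 1.269579 - (-0.249383)×(1.269579 - 1.105251)/(-0.249383 - (-0.295771))
       = 2.153021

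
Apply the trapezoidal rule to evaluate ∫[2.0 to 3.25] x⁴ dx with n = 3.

f(x) = x⁴
a = 2.0, b = 3.25, n = 3
h = (b - a)/n = 0.416667

Trapezoidal rule: (h/2)[f(x₀) + 2f(x₁) + 2f(x₂) + ... + f(xₙ)]

x_0 = 2.0000, f(x_0) = 16.000000, coefficient = 1
x_1 = 2.4167, f(x_1) = 34.108845, coefficient = 2
x_2 = 2.8333, f(x_2) = 64.445216, coefficient = 2
x_3 = 3.2500, f(x_3) = 111.566406, coefficient = 1

I ≈ (0.416667/2) × 324.674527 = 67.640527
Exact value: 66.118164
Error: 1.522362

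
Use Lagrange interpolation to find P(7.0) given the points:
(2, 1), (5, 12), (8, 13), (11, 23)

Lagrange interpolation formula:
P(x) = Σ yᵢ × Lᵢ(x)
where Lᵢ(x) = Π_{j≠i} (x - xⱼ)/(xᵢ - xⱼ)

L_0(7.0) = (7.0 - 5)/(2 - 5) × (7.0 - 8)/(2 - 8) × (7.0 - 11)/(2 - 11) = -0.049383
L_1(7.0) = (7.0 - 2)/(5 - 2) × (7.0 - 8)/(5 - 8) × (7.0 - 11)/(5 - 11) = 0.370370
L_2(7.0) = (7.0 - 2)/(8 - 2) × (7.0 - 5)/(8 - 5) × (7.0 - 11)/(8 - 11) = 0.740741
L_3(7.0) = (7.0 - 2)/(11 - 2) × (7.0 - 5)/(11 - 5) × (7.0 - 8)/(11 - 8) = -0.061728

P(7.0) = 1×L_0(7.0) + 12×L_1(7.0) + 13×L_2(7.0) + 23×L_3(7.0)
P(7.0) = 12.604938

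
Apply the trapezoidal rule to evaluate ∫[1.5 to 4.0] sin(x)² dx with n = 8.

f(x) = sin(x)²
a = 1.5, b = 4.0, n = 8
h = (b - a)/n = 0.312500

Trapezoidal rule: (h/2)[f(x₀) + 2f(x₁) + 2f(x₂) + ... + f(xₙ)]

x_0 = 1.5000, f(x_0) = 0.994996, coefficient = 1
x_1 = 1.8125, f(x_1) = 0.942708, coefficient = 2
x_2 = 2.1250, f(x_2) = 0.723044, coefficient = 2
x_3 = 2.4375, f(x_3) = 0.419052, coefficient = 2
x_4 = 2.7500, f(x_4) = 0.145665, coefficient = 2
x_5 = 3.0625, f(x_5) = 0.006243, coefficient = 2
x_6 = 3.3750, f(x_6) = 0.053497, coefficient = 2
x_7 = 3.6875, f(x_7) = 0.269562, coefficient = 2
x_8 = 4.0000, f(x_8) = 0.572750, coefficient = 1

I ≈ (0.312500/2) × 6.687288 = 1.044889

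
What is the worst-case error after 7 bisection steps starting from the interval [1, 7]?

Bisection error bound: |error| ≤ (b-a)/2^n
|error| ≤ (7 - 1)/2^7 = 6/2^7
|error| ≤ 0.0468750000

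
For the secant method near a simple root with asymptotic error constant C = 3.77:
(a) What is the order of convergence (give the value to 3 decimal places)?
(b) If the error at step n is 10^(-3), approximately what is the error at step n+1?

(a) Secant method has superlinear convergence with order φ = (1+√5)/2 ≈ 1.618.
    This means |e_{n+1}| ≈ C|e_n|^1.618.

(b) With |e_n| = 10^(-3) and C = 3.77:
    |e_{n+1}| ≈ 3.77 × (10^(-3))^1.618 = 3.77 × 10^(-4.85)

(a) ≈ 1.618 (golden ratio); (b) |e_{n+1}| ≈ 5.275e-05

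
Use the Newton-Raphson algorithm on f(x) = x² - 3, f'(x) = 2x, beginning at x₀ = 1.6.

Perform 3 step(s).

f(x) = x² - 3
f'(x) = 2x
x₀ = 1.6

Newton-Raphson formula: x_{n+1} = x_n - f(x_n)/f'(x_n)

Iteration 1:
  f(1.600000) = -0.440000
  f'(1.600000) = 3.200000
  x_1 = 1.600000 - (-0.440000)/3.200000 = 1.737500
Iteration 2:
  f(1.737500) = 0.018906
  f'(1.737500) = 3.475000
  x_2 = 1.737500 - 0.018906/3.475000 = 1.732059
Iteration 3:
  f(1.732059) = 0.000030
  f'(1.732059) = 3.464119
  x_3 = 1.732059 - 0.000030/3.464119 = 1.732051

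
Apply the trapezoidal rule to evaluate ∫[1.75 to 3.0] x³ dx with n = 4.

f(x) = x³
a = 1.75, b = 3.0, n = 4
h = (b - a)/n = 0.312500

Trapezoidal rule: (h/2)[f(x₀) + 2f(x₁) + 2f(x₂) + ... + f(xₙ)]

x_0 = 1.7500, f(x_0) = 5.359375, coefficient = 1
x_1 = 2.0625, f(x_1) = 8.773682, coefficient = 2
x_2 = 2.3750, f(x_2) = 13.396484, coefficient = 2
x_3 = 2.6875, f(x_3) = 19.410889, coefficient = 2
x_4 = 3.0000, f(x_4) = 27.000000, coefficient = 1

I ≈ (0.312500/2) × 115.521484 = 18.050232
Exact value: 17.905273
Error: 0.144958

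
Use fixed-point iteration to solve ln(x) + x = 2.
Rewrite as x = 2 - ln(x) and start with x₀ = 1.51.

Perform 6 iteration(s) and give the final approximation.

Equation: ln(x) + x = 2
Fixed-point form: x = 2 - ln(x)
x₀ = 1.51

x_1 = g(1.510000) = 1.587890
x_2 = g(1.587890) = 1.537594
x_3 = g(1.537594) = 1.569781
x_4 = g(1.569781) = 1.549064
x_5 = g(1.549064) = 1.562349
x_6 = g(1.562349) = 1.553809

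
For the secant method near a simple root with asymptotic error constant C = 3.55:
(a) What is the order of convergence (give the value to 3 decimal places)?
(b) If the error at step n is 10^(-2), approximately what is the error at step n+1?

(a) Secant method has superlinear convergence with order φ = (1+√5)/2 ≈ 1.618.
    This means |e_{n+1}| ≈ C|e_n|^1.618.

(b) With |e_n| = 10^(-2) and C = 3.55:
    |e_{n+1}| ≈ 3.55 × (10^(-2))^1.618 = 3.55 × 10^(-3.24)

(a) ≈ 1.618 (golden ratio); (b) |e_{n+1}| ≈ 2.061e-03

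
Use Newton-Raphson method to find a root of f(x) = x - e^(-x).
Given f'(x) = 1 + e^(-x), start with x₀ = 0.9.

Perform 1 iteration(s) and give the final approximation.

f(x) = x - e^(-x)
f'(x) = 1 + e^(-x)
x₀ = 0.9

Newton-Raphson formula: x_{n+1} = x_n - f(x_n)/f'(x_n)

Iteration 1:
  f(0.900000) = 0.493430
  f'(0.900000) = 1.406570
  x_1 = 0.900000 - 0.493430/1.406570 = 0.549196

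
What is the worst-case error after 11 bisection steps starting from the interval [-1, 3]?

Bisection error bound: |error| ≤ (b-a)/2^n
|error| ≤ (3 - (-1))/2^11 = 4/2^11
|error| ≤ 0.0019531250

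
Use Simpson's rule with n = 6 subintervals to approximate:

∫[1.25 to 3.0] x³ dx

f(x) = x³
a = 1.25, b = 3.0, n = 6
h = (b - a)/n = 0.291667

Simpson's rule: (h/3)[f(x₀) + 4f(x₁) + 2f(x₂) + ... + f(xₙ)]

x_0 = 1.2500, f(x_0) = 1.953125, coefficient = 1
x_1 = 1.5417, f(x_1) = 3.664135, coefficient = 4
x_2 = 1.8333, f(x_2) = 6.162037, coefficient = 2
x_3 = 2.1250, f(x_3) = 9.595703, coefficient = 4
x_4 = 2.4167, f(x_4) = 14.114005, coefficient = 2
x_5 = 2.7083, f(x_5) = 19.865813, coefficient = 4
x_6 = 3.0000, f(x_6) = 27.000000, coefficient = 1

I ≈ (0.291667/3) × 202.007812 = 19.639648
Exact value: 19.639648
Error: 0.000000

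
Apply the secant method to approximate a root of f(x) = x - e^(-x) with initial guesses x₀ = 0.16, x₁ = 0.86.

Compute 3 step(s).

f(x) = x - e^(-x)
x₀ = 0.16, x₁ = 0.86

Secant formula: x_{n+1} = x_n - f(x_n)(x_n - x_{n-1})/(f(x_n) - f(x_{n-1}))

Iteration 1:
  f(0.160000) = -0.692144
  f(0.860000) = 0.436838
  x_2 = 0.860000 - 0.436838×(0.860000 - 0.160000)/(0.436838 - (-0.692144))
       = 0.589148
Iteration 2:
  f(0.860000) = 0.436838
  f(0.589148) = 0.034349
  x_3 = 0.589148 - 0.034349×(0.589148 - 0.860000)/(0.034349 - 0.436838)
       = 0.566034
Iteration 3:
  f(0.589148) = 0.034349
  f(0.566034) = -0.001739
  x_4 = 0.566034 - (-0.001739)×(0.566034 - 0.589148)/(-0.001739 - 0.034349)
       = 0.567148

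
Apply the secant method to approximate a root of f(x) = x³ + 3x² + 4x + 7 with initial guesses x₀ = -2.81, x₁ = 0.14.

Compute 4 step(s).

f(x) = x³ + 3x² + 4x + 7
x₀ = -2.81, x₁ = 0.14

Secant formula: x_{n+1} = x_n - f(x_n)(x_n - x_{n-1})/(f(x_n) - f(x_{n-1}))

Iteration 1:
  f(-2.810000) = -2.739741
  f(0.140000) = 7.621544
  x_2 = 0.140000 - 7.621544×(0.140000 - (-2.810000))/(7.621544 - (-2.739741))
       = -2.029958
Iteration 2:
  f(0.140000) = 7.621544
  f(-2.029958) = 2.877448
  x_3 = -2.029958 - 2.877448×(-2.029958 - 0.140000)/(2.877448 - 7.621544)
       = -3.346108
Iteration 3:
  f(-2.029958) = 2.877448
  f(-3.346108) = -10.259611
  x_4 = -3.346108 - (-10.259611)×(-3.346108 - (-2.029958))/(-10.259611 - 2.877448)
       = -2.318238
Iteration 4:
  f(-3.346108) = -10.259611
  f(-2.318238) = 1.390990
  x_5 = -2.318238 - 1.390990×(-2.318238 - (-3.346108))/(1.390990 - (-10.259611))
       = -2.440958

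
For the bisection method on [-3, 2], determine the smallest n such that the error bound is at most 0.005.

We need (b-a)/2^n ≤ 0.005
(2 - (-3))/2^n ≤ 0.005
5/2^n ≤ 0.005
2^n ≥ 1000
n ≥ log₂(1000) = 9.97
n ≥ 10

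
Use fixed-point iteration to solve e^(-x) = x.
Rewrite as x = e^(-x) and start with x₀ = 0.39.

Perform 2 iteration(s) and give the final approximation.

Equation: e^(-x) = x
Fixed-point form: x = e^(-x)
x₀ = 0.39

x_1 = g(0.390000) = 0.677057
x_2 = g(0.677057) = 0.508110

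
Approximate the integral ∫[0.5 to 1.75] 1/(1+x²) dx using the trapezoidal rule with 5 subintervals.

f(x) = 1/(1+x²)
a = 0.5, b = 1.75, n = 5
h = (b - a)/n = 0.250000

Trapezoidal rule: (h/2)[f(x₀) + 2f(x₁) + 2f(x₂) + ... + f(xₙ)]

x_0 = 0.5000, f(x_0) = 0.800000, coefficient = 1
x_1 = 0.7500, f(x_1) = 0.640000, coefficient = 2
x_2 = 1.0000, f(x_2) = 0.500000, coefficient = 2
x_3 = 1.2500, f(x_3) = 0.390244, coefficient = 2
x_4 = 1.5000, f(x_4) = 0.307692, coefficient = 2
x_5 = 1.7500, f(x_5) = 0.246154, coefficient = 1

I ≈ (0.250000/2) × 4.722026 = 0.590253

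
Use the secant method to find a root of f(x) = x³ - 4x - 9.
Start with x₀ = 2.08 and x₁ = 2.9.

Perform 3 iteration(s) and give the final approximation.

f(x) = x³ - 4x - 9
x₀ = 2.08, x₁ = 2.9

Secant formula: x_{n+1} = x_n - f(x_n)(x_n - x_{n-1})/(f(x_n) - f(x_{n-1}))

Iteration 1:
  f(2.080000) = -8.321088
  f(2.900000) = 3.789000
  x_2 = 2.900000 - 3.789000×(2.900000 - 2.080000)/(3.789000 - (-8.321088))
       = 2.643439
Iteration 2:
  f(2.900000) = 3.789000
  f(2.643439) = -1.102018
  x_3 = 2.643439 - (-1.102018)×(2.643439 - 2.900000)/(-1.102018 - 3.789000)
       = 2.701246
Iteration 3:
  f(2.643439) = -1.102018
  f(2.701246) = -0.094726
  x_4 = 2.701246 - (-0.094726)×(2.701246 - 2.643439)/(-0.094726 - (-1.102018))
       = 2.706682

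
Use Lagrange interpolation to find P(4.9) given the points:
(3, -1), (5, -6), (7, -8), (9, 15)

Lagrange interpolation formula:
P(x) = Σ yᵢ × Lᵢ(x)
where Lᵢ(x) = Π_{j≠i} (x - xⱼ)/(xᵢ - xⱼ)

L_0(4.9) = (4.9 - 5)/(3 - 5) × (4.9 - 7)/(3 - 7) × (4.9 - 9)/(3 - 9) = 0.017937
L_1(4.9) = (4.9 - 3)/(5 - 3) × (4.9 - 7)/(5 - 7) × (4.9 - 9)/(5 - 9) = 1.022437
L_2(4.9) = (4.9 - 3)/(7 - 3) × (4.9 - 5)/(7 - 5) × (4.9 - 9)/(7 - 9) = -0.048687
L_3(4.9) = (4.9 - 3)/(9 - 3) × (4.9 - 5)/(9 - 5) × (4.9 - 7)/(9 - 7) = 0.008312

P(4.9) = (-1)×L_0(4.9) + (-6)×L_1(4.9) + (-8)×L_2(4.9) + 15×L_3(4.9)
P(4.9) = -5.638375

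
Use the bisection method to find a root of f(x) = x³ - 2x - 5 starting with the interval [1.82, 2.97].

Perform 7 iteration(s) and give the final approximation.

f(x) = x³ - 2x - 5
Initial interval: [1.82, 2.97]

Iteration 1:
  c_1 = (1.820000 + 2.970000)/2 = 2.395000
  f(c_1) = f(2.395000) = 3.947780
  f(a) × f(c) < 0, new interval: [1.820000, 2.395000]
Iteration 2:
  c_2 = (1.820000 + 2.395000)/2 = 2.107500
  f(c_2) = f(2.107500) = 0.145580
  f(a) × f(c) < 0, new interval: [1.820000, 2.107500]
Iteration 3:
  c_3 = (1.820000 + 2.107500)/2 = 1.963750
  f(c_3) = f(1.963750) = -1.354663
  f(a) × f(c) ≥ 0, new interval: [1.963750, 2.107500]
Iteration 4:
  c_4 = (1.963750 + 2.107500)/2 = 2.035625
  f(c_4) = f(2.035625) = -0.636090
  f(a) × f(c) ≥ 0, new interval: [2.035625, 2.107500]
Iteration 5:
  c_5 = (2.035625 + 2.107500)/2 = 2.071562
  f(c_5) = f(2.071562) = -0.253281
  f(a) × f(c) ≥ 0, new interval: [2.071562, 2.107500]
Iteration 6:
  c_6 = (2.071562 + 2.107500)/2 = 2.089531
  f(c_6) = f(2.089531) = -0.055875
  f(a) × f(c) ≥ 0, new interval: [2.089531, 2.107500]
Iteration 7:
  c_7 = (2.089531 + 2.107500)/2 = 2.098516
  f(c_7) = f(2.098516) = 0.044344
  f(a) × f(c) < 0, new interval: [2.089531, 2.098516]

After 7 iteration(s), the approximation is c_7 = 2.098516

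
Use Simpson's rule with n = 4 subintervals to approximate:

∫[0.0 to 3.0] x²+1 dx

f(x) = x²+1
a = 0.0, b = 3.0, n = 4
h = (b - a)/n = 0.750000

Simpson's rule: (h/3)[f(x₀) + 4f(x₁) + 2f(x₂) + ... + f(xₙ)]

x_0 = 0.0000, f(x_0) = 1.000000, coefficient = 1
x_1 = 0.7500, f(x_1) = 1.562500, coefficient = 4
x_2 = 1.5000, f(x_2) = 3.250000, coefficient = 2
x_3 = 2.2500, f(x_3) = 6.062500, coefficient = 4
x_4 = 3.0000, f(x_4) = 10.000000, coefficient = 1

I ≈ (0.750000/3) × 48.000000 = 12.000000
Exact value: 12.000000
Error: 0.000000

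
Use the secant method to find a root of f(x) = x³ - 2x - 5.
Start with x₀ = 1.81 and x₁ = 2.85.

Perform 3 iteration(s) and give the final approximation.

f(x) = x³ - 2x - 5
x₀ = 1.81, x₁ = 2.85

Secant formula: x_{n+1} = x_n - f(x_n)(x_n - x_{n-1})/(f(x_n) - f(x_{n-1}))

Iteration 1:
  f(1.810000) = -2.690259
  f(2.850000) = 12.449125
  x_2 = 2.850000 - 12.449125×(2.850000 - 1.810000)/(12.449125 - (-2.690259))
       = 1.994807
Iteration 2:
  f(2.850000) = 12.449125
  f(1.994807) = -1.051765
  x_3 = 1.994807 - (-1.051765)×(1.994807 - 2.850000)/(-1.051765 - 12.449125)
       = 2.061430
Iteration 3:
  f(1.994807) = -1.051765
  f(2.061430) = -0.362829
  x_4 = 2.061430 - (-0.362829)×(2.061430 - 1.994807)/(-0.362829 - (-1.051765))
       = 2.096517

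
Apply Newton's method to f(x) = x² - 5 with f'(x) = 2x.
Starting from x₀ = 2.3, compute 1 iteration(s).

f(x) = x² - 5
f'(x) = 2x
x₀ = 2.3

Newton-Raphson formula: x_{n+1} = x_n - f(x_n)/f'(x_n)

Iteration 1:
  f(2.300000) = 0.290000
  f'(2.300000) = 4.600000
  x_1 = 2.300000 - 0.290000/4.600000 = 2.236957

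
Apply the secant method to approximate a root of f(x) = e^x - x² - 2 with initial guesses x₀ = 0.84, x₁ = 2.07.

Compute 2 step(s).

f(x) = e^x - x² - 2
x₀ = 0.84, x₁ = 2.07

Secant formula: x_{n+1} = x_n - f(x_n)(x_n - x_{n-1})/(f(x_n) - f(x_{n-1}))

Iteration 1:
  f(0.840000) = -0.389233
  f(2.070000) = 1.639923
  x_2 = 2.070000 - 1.639923×(2.070000 - 0.840000)/(1.639923 - (-0.389233))
       = 1.075939
Iteration 2:
  f(2.070000) = 1.639923
  f(1.075939) = -0.224899
  x_3 = 1.075939 - (-0.224899)×(1.075939 - 2.070000)/(-0.224899 - 1.639923)
       = 1.195824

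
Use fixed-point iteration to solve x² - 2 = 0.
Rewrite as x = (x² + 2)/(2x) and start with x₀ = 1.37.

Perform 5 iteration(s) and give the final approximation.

Equation: x² - 2 = 0
Fixed-point form: x = (x² + 2)/(2x)
x₀ = 1.37

x_1 = g(1.370000) = 1.414927
x_2 = g(1.414927) = 1.414214
x_3 = g(1.414214) = 1.414214
x_4 = g(1.414214) = 1.414214
x_5 = g(1.414214) = 1.414214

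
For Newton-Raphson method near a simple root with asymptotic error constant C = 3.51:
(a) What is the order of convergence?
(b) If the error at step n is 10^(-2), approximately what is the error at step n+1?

(a) Newton-Raphson has quadratic (order 2) convergence near simple roots.
    This means |e_{n+1}| ≈ C|e_n|².

(b) With |e_n| = 10^(-2) and C = 3.51:
    |e_{n+1}| ≈ 3.51 × (10^(-2))² = 3.51 × 10^(-4)

(a) 2 (quadratic); (b) |e_{n+1}| ≈ 3.510e-04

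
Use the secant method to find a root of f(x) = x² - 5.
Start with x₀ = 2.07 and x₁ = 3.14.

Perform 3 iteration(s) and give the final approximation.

f(x) = x² - 5
x₀ = 2.07, x₁ = 3.14

Secant formula: x_{n+1} = x_n - f(x_n)(x_n - x_{n-1})/(f(x_n) - f(x_{n-1}))

Iteration 1:
  f(2.070000) = -0.715100
  f(3.140000) = 4.859600
  x_2 = 3.140000 - 4.859600×(3.140000 - 2.070000)/(4.859600 - (-0.715100))
       = 2.207255
Iteration 2:
  f(3.140000) = 4.859600
  f(2.207255) = -0.128024
  x_3 = 2.207255 - (-0.128024)×(2.207255 - 3.140000)/(-0.128024 - 4.859600)
       = 2.231197
Iteration 3:
  f(2.207255) = -0.128024
  f(2.231197) = -0.021759
  x_4 = 2.231197 - (-0.021759)×(2.231197 - 2.207255)/(-0.021759 - (-0.128024))
       = 2.236100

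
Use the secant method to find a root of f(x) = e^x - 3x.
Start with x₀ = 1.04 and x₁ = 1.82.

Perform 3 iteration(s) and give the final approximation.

f(x) = e^x - 3x
x₀ = 1.04, x₁ = 1.82

Secant formula: x_{n+1} = x_n - f(x_n)(x_n - x_{n-1})/(f(x_n) - f(x_{n-1}))

Iteration 1:
  f(1.040000) = -0.290783
  f(1.820000) = 0.711858
  x_2 = 1.820000 - 0.711858×(1.820000 - 1.040000)/(0.711858 - (-0.290783))
       = 1.266213
Iteration 2:
  f(1.820000) = 0.711858
  f(1.266213) = -0.251246
  x_3 = 1.266213 - (-0.251246)×(1.266213 - 1.820000)/(-0.251246 - 0.711858)
       = 1.410680
Iteration 3:
  f(1.266213) = -0.251246
  f(1.410680) = -0.133298
  x_4 = 1.410680 - (-0.133298)×(1.410680 - 1.266213)/(-0.133298 - (-0.251246))
       = 1.573949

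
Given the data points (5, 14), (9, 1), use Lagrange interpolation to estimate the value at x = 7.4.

Lagrange interpolation formula:
P(x) = Σ yᵢ × Lᵢ(x)
where Lᵢ(x) = Π_{j≠i} (x - xⱼ)/(xᵢ - xⱼ)

L_0(7.4) = (7.4 - 9)/(5 - 9) = 0.400000
L_1(7.4) = (7.4 - 5)/(9 - 5) = 0.600000

P(7.4) = 14×L_0(7.4) + 1×L_1(7.4)
P(7.4) = 6.200000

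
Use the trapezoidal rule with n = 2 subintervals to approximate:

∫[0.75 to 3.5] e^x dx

f(x) = e^x
a = 0.75, b = 3.5, n = 2
h = (b - a)/n = 1.375000

Trapezoidal rule: (h/2)[f(x₀) + 2f(x₁) + 2f(x₂) + ... + f(xₙ)]

x_0 = 0.7500, f(x_0) = 2.117000, coefficient = 1
x_1 = 2.1250, f(x_1) = 8.372897, coefficient = 2
x_2 = 3.5000, f(x_2) = 33.115452, coefficient = 1

I ≈ (1.375000/2) × 51.978247 = 35.735045
Exact value: 30.998452
Error: 4.736593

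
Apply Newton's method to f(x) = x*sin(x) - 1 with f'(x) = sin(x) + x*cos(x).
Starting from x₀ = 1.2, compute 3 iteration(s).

f(x) = x*sin(x) - 1
f'(x) = sin(x) + x*cos(x)
x₀ = 1.2

Newton-Raphson formula: x_{n+1} = x_n - f(x_n)/f'(x_n)

Iteration 1:
  f(1.200000) = 0.118447
  f'(1.200000) = 1.366868
  x_1 = 1.200000 - 0.118447/1.366868 = 1.113344
Iteration 2:
  f(1.113344) = -0.001129
  f'(1.113344) = 1.388904
  x_2 = 1.113344 - (-0.001129)/1.388904 = 1.114157
Iteration 3:
  f(1.114157) = 0.000000
  f'(1.114157) = 1.388809
  x_3 = 1.114157 - 0.000000/1.388809 = 1.114157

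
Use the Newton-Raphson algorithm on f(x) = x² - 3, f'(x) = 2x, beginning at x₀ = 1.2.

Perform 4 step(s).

f(x) = x² - 3
f'(x) = 2x
x₀ = 1.2

Newton-Raphson formula: x_{n+1} = x_n - f(x_n)/f'(x_n)

Iteration 1:
  f(1.200000) = -1.560000
  f'(1.200000) = 2.400000
  x_1 = 1.200000 - (-1.560000)/2.400000 = 1.850000
Iteration 2:
  f(1.850000) = 0.422500
  f'(1.850000) = 3.700000
  x_2 = 1.850000 - 0.422500/3.700000 = 1.735811
Iteration 3:
  f(1.735811) = 0.013039
  f'(1.735811) = 3.471622
  x_3 = 1.735811 - 0.013039/3.471622 = 1.732055
Iteration 4:
  f(1.732055) = 0.000014
  f'(1.732055) = 3.464110
  x_4 = 1.732055 - 0.000014/3.464110 = 1.732051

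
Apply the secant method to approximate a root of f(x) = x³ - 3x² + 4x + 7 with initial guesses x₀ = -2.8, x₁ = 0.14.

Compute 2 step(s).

f(x) = x³ - 3x² + 4x + 7
x₀ = -2.8, x₁ = 0.14

Secant formula: x_{n+1} = x_n - f(x_n)(x_n - x_{n-1})/(f(x_n) - f(x_{n-1}))

Iteration 1:
  f(-2.800000) = -49.672000
  f(0.140000) = 7.503944
  x_2 = 0.140000 - 7.503944×(0.140000 - (-2.800000))/(7.503944 - (-49.672000))
       = -0.245855
Iteration 2:
  f(0.140000) = 7.503944
  f(-0.245855) = 5.820388
  x_3 = -0.245855 - 5.820388×(-0.245855 - 0.140000)/(5.820388 - 7.503944)
       = -1.579830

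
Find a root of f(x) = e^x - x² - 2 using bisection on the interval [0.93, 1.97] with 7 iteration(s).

f(x) = e^x - x² - 2
Initial interval: [0.93, 1.97]

Iteration 1:
  c_1 = (0.930000 + 1.970000)/2 = 1.450000
  f(c_1) = f(1.450000) = 0.160615
  f(a) × f(c) < 0, new interval: [0.930000, 1.450000]
Iteration 2:
  c_2 = (0.930000 + 1.450000)/2 = 1.190000
  f(c_2) = f(1.190000) = -0.129019
  f(a) × f(c) ≥ 0, new interval: [1.190000, 1.450000]
Iteration 3:
  c_3 = (1.190000 + 1.450000)/2 = 1.320000
  f(c_3) = f(1.320000) = 0.001021
  f(a) × f(c) < 0, new interval: [1.190000, 1.320000]
Iteration 4:
  c_4 = (1.190000 + 1.320000)/2 = 1.255000
  f(c_4) = f(1.255000) = -0.067187
  f(a) × f(c) ≥ 0, new interval: [1.255000, 1.320000]
Iteration 5:
  c_5 = (1.255000 + 1.320000)/2 = 1.287500
  f(c_5) = f(1.287500) = -0.033940
  f(a) × f(c) ≥ 0, new interval: [1.287500, 1.320000]
Iteration 6:
  c_6 = (1.287500 + 1.320000)/2 = 1.303750
  f(c_6) = f(1.303750) = -0.016682
  f(a) × f(c) ≥ 0, new interval: [1.303750, 1.320000]
Iteration 7:
  c_7 = (1.303750 + 1.320000)/2 = 1.311875
  f(c_7) = f(1.311875) = -0.007887
  f(a) × f(c) ≥ 0, new interval: [1.311875, 1.320000]

After 7 iteration(s), the approximation is c_7 = 1.311875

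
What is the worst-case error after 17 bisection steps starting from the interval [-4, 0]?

Bisection error bound: |error| ≤ (b-a)/2^n
|error| ≤ (0 - (-4))/2^17 = 4/2^17
|error| ≤ 0.0000305176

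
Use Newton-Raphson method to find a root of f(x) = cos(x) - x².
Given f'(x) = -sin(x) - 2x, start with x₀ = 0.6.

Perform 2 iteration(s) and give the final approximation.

f(x) = cos(x) - x²
f'(x) = -sin(x) - 2x
x₀ = 0.6

Newton-Raphson formula: x_{n+1} = x_n - f(x_n)/f'(x_n)

Iteration 1:
  f(0.600000) = 0.465336
  f'(0.600000) = -1.764642
  x_1 = 0.600000 - 0.465336/(-1.764642) = 0.863700
Iteration 2:
  f(0.863700) = -0.096348
  f'(0.863700) = -2.487650
  x_2 = 0.863700 - (-0.096348)/(-2.487650) = 0.824969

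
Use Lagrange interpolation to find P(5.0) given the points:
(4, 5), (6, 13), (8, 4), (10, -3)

Lagrange interpolation formula:
P(x) = Σ yᵢ × Lᵢ(x)
where Lᵢ(x) = Π_{j≠i} (x - xⱼ)/(xᵢ - xⱼ)

L_0(5.0) = (5.0 - 6)/(4 - 6) × (5.0 - 8)/(4 - 8) × (5.0 - 10)/(4 - 10) = 0.312500
L_1(5.0) = (5.0 - 4)/(6 - 4) × (5.0 - 8)/(6 - 8) × (5.0 - 10)/(6 - 10) = 0.937500
L_2(5.0) = (5.0 - 4)/(8 - 4) × (5.0 - 6)/(8 - 6) × (5.0 - 10)/(8 - 10) = -0.312500
L_3(5.0) = (5.0 - 4)/(10 - 4) × (5.0 - 6)/(10 - 6) × (5.0 - 8)/(10 - 8) = 0.062500

P(5.0) = 5×L_0(5.0) + 13×L_1(5.0) + 4×L_2(5.0) + (-3)×L_3(5.0)
P(5.0) = 12.312500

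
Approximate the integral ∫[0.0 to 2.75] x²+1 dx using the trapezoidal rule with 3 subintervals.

f(x) = x²+1
a = 0.0, b = 2.75, n = 3
h = (b - a)/n = 0.916667

Trapezoidal rule: (h/2)[f(x₀) + 2f(x₁) + 2f(x₂) + ... + f(xₙ)]

x_0 = 0.0000, f(x_0) = 1.000000, coefficient = 1
x_1 = 0.9167, f(x_1) = 1.840278, coefficient = 2
x_2 = 1.8333, f(x_2) = 4.361111, coefficient = 2
x_3 = 2.7500, f(x_3) = 8.562500, coefficient = 1

I ≈ (0.916667/2) × 21.965278 = 10.067419
Exact value: 9.682292
Error: 0.385127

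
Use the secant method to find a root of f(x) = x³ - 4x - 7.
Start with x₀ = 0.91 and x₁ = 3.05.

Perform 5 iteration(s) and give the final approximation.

f(x) = x³ - 4x - 7
x₀ = 0.91, x₁ = 3.05

Secant formula: x_{n+1} = x_n - f(x_n)(x_n - x_{n-1})/(f(x_n) - f(x_{n-1}))

Iteration 1:
  f(0.910000) = -9.886429
  f(3.050000) = 9.172625
  x_2 = 3.050000 - 9.172625×(3.050000 - 0.910000)/(9.172625 - (-9.886429))
       = 2.020074
Iteration 2:
  f(3.050000) = 9.172625
  f(2.020074) = -6.836983
  x_3 = 2.020074 - (-6.836983)×(2.020074 - 3.050000)/(-6.836983 - 9.172625)
       = 2.459909
Iteration 3:
  f(2.020074) = -6.836983
  f(2.459909) = -1.954352
  x_4 = 2.459909 - (-1.954352)×(2.459909 - 2.020074)/(-1.954352 - (-6.836983))
       = 2.635960
Iteration 4:
  f(2.459909) = -1.954352
  f(2.635960) = 0.771564
  x_5 = 2.635960 - 0.771564×(2.635960 - 2.459909)/(0.771564 - (-1.954352))
       = 2.586129
Iteration 5:
  f(2.635960) = 0.771564
  f(2.586129) = -0.048317
  x_6 = 2.586129 - (-0.048317)×(2.586129 - 2.635960)/(-0.048317 - 0.771564)
       = 2.589066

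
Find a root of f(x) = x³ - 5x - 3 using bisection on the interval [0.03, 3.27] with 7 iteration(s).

f(x) = x³ - 5x - 3
Initial interval: [0.03, 3.27]

Iteration 1:
  c_1 = (0.030000 + 3.270000)/2 = 1.650000
  f(c_1) = f(1.650000) = -6.757875
  f(a) × f(c) ≥ 0, new interval: [1.650000, 3.270000]
Iteration 2:
  c_2 = (1.650000 + 3.270000)/2 = 2.460000
  f(c_2) = f(2.460000) = -0.413064
  f(a) × f(c) ≥ 0, new interval: [2.460000, 3.270000]
Iteration 3:
  c_3 = (2.460000 + 3.270000)/2 = 2.865000
  f(c_3) = f(2.865000) = 6.191565
  f(a) × f(c) < 0, new interval: [2.460000, 2.865000]
Iteration 4:
  c_4 = (2.460000 + 2.865000)/2 = 2.662500
  f(c_4) = f(2.662500) = 2.561713
  f(a) × f(c) < 0, new interval: [2.460000, 2.662500]
Iteration 5:
  c_5 = (2.460000 + 2.662500)/2 = 2.561250
  f(c_5) = f(2.561250) = 0.995554
  f(a) × f(c) < 0, new interval: [2.460000, 2.561250]
Iteration 6:
  c_6 = (2.460000 + 2.561250)/2 = 2.510625
  f(c_6) = f(2.510625) = 0.271942
  f(a) × f(c) < 0, new interval: [2.460000, 2.510625]
Iteration 7:
  c_7 = (2.460000 + 2.510625)/2 = 2.485313
  f(c_7) = f(2.485313) = -0.075338
  f(a) × f(c) ≥ 0, new interval: [2.485313, 2.510625]

After 7 iteration(s), the approximation is c_7 = 2.485313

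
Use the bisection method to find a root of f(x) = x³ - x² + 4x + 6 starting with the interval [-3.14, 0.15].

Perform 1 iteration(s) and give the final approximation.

f(x) = x³ - x² + 4x + 6
Initial interval: [-3.14, 0.15]

Iteration 1:
  c_1 = (-3.140000 + 0.150000)/2 = -1.495000
  f(c_1) = f(-1.495000) = -5.556387
  f(a) × f(c) ≥ 0, new interval: [-1.495000, 0.150000]

After 1 iteration(s), the approximation is c_1 = -1.495000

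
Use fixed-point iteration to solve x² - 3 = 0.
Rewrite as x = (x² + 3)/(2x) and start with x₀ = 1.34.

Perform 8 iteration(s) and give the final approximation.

Equation: x² - 3 = 0
Fixed-point form: x = (x² + 3)/(2x)
x₀ = 1.34

x_1 = g(1.340000) = 1.789403
x_2 = g(1.789403) = 1.732970
x_3 = g(1.732970) = 1.732051
x_4 = g(1.732051) = 1.732051
x_5 = g(1.732051) = 1.732051
x_6 = g(1.732051) = 1.732051
x_7 = g(1.732051) = 1.732051
x_8 = g(1.732051) = 1.732051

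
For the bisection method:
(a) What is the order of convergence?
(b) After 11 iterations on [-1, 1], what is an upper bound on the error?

(a) Bisection has linear (order 1) convergence; the error is halved each step.

(b) Error bound = (b-a)/2^n = (1 - (-1))/2^{11}
    = 2/2^{11}

(a) 1 (linear); (b) error ≤ 9.77e-04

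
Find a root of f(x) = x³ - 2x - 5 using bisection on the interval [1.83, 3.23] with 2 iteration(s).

f(x) = x³ - 2x - 5
Initial interval: [1.83, 3.23]

Iteration 1:
  c_1 = (1.830000 + 3.230000)/2 = 2.530000
  f(c_1) = f(2.530000) = 6.134277
  f(a) × f(c) < 0, new interval: [1.830000, 2.530000]
Iteration 2:
  c_2 = (1.830000 + 2.530000)/2 = 2.180000
  f(c_2) = f(2.180000) = 1.000232
  f(a) × f(c) < 0, new interval: [1.830000, 2.180000]

After 2 iteration(s), the approximation is c_2 = 2.180000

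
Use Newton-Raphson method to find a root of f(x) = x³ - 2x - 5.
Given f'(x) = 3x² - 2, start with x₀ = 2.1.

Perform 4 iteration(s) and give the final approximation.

f(x) = x³ - 2x - 5
f'(x) = 3x² - 2
x₀ = 2.1

Newton-Raphson formula: x_{n+1} = x_n - f(x_n)/f'(x_n)

Iteration 1:
  f(2.100000) = 0.061000
  f'(2.100000) = 11.230000
  x_1 = 2.100000 - 0.061000/11.230000 = 2.094568
Iteration 2:
  f(2.094568) = 0.000186
  f'(2.094568) = 11.161647
  x_2 = 2.094568 - 0.000186/11.161647 = 2.094551
Iteration 3:
  f(2.094551) = 0.000000
  f'(2.094551) = 11.161438
  x_3 = 2.094551 - 0.000000/11.161438 = 2.094551
Iteration 4:
  f(2.094551) = 0.000000
  f'(2.094551) = 11.161438
  x_4 = 2.094551 - 0.000000/11.161438 = 2.094551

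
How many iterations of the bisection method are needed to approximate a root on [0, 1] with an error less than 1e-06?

We need (b-a)/2^n ≤ 1e-06
(1 - 0)/2^n ≤ 1e-06
1/2^n ≤ 1e-06
2^n ≥ 1000000
n ≥ log₂(1000000) = 19.93
n ≥ 20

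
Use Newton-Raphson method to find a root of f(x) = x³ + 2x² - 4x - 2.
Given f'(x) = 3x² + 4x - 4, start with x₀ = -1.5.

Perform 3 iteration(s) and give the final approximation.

f(x) = x³ + 2x² - 4x - 2
f'(x) = 3x² + 4x - 4
x₀ = -1.5

Newton-Raphson formula: x_{n+1} = x_n - f(x_n)/f'(x_n)

Iteration 1:
  f(-1.500000) = 5.125000
  f'(-1.500000) = -3.250000
  x_1 = -1.500000 - 5.125000/(-3.250000) = 0.076923
Iteration 2:
  f(0.076923) = -2.295403
  f'(0.076923) = -3.674556
  x_2 = 0.076923 - (-2.295403)/(-3.674556) = -0.547752
Iteration 3:
  f(-0.547752) = 0.626728
  f'(-0.547752) = -5.290911
  x_3 = -0.547752 - 0.626728/(-5.290911) = -0.429298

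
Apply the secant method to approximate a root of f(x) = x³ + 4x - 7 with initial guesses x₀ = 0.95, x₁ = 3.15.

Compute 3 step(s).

f(x) = x³ + 4x - 7
x₀ = 0.95, x₁ = 3.15

Secant formula: x_{n+1} = x_n - f(x_n)(x_n - x_{n-1})/(f(x_n) - f(x_{n-1}))

Iteration 1:
  f(0.950000) = -2.342625
  f(3.150000) = 36.855875
  x_2 = 3.150000 - 36.855875×(3.150000 - 0.950000)/(36.855875 - (-2.342625))
       = 1.081479
Iteration 2:
  f(3.150000) = 36.855875
  f(1.081479) = -1.409190
  x_3 = 1.081479 - (-1.409190)×(1.081479 - 3.150000)/(-1.409190 - 36.855875)
       = 1.157656
Iteration 3:
  f(1.081479) = -1.409190
  f(1.157656) = -0.817919
  x_4 = 1.157656 - (-0.817919)×(1.157656 - 1.081479)/(-0.817919 - (-1.409190))
       = 1.263035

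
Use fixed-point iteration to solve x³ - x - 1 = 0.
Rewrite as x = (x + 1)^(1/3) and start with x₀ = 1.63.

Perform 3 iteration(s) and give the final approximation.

Equation: x³ - x - 1 = 0
Fixed-point form: x = (x + 1)^(1/3)
x₀ = 1.63

x_1 = g(1.630000) = 1.380337
x_2 = g(1.380337) = 1.335200
x_3 = g(1.335200) = 1.326706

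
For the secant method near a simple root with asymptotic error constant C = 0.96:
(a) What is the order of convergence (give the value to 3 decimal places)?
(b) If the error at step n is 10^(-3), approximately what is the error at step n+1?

(a) Secant method has superlinear convergence with order φ = (1+√5)/2 ≈ 1.618.
    This means |e_{n+1}| ≈ C|e_n|^1.618.

(b) With |e_n| = 10^(-3) and C = 0.96:
    |e_{n+1}| ≈ 0.96 × (10^(-3))^1.618 = 0.96 × 10^(-4.85)

(a) ≈ 1.618 (golden ratio); (b) |e_{n+1}| ≈ 1.343e-05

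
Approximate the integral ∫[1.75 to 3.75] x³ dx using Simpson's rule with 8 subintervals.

f(x) = x³
a = 1.75, b = 3.75, n = 8
h = (b - a)/n = 0.250000

Simpson's rule: (h/3)[f(x₀) + 4f(x₁) + 2f(x₂) + ... + f(xₙ)]

x_0 = 1.7500, f(x_0) = 5.359375, coefficient = 1
x_1 = 2.0000, f(x_1) = 8.000000, coefficient = 4
x_2 = 2.2500, f(x_2) = 11.390625, coefficient = 2
x_3 = 2.5000, f(x_3) = 15.625000, coefficient = 4
x_4 = 2.7500, f(x_4) = 20.796875, coefficient = 2
x_5 = 3.0000, f(x_5) = 27.000000, coefficient = 4
x_6 = 3.2500, f(x_6) = 34.328125, coefficient = 2
x_7 = 3.5000, f(x_7) = 42.875000, coefficient = 4
x_8 = 3.7500, f(x_8) = 52.734375, coefficient = 1

I ≈ (0.250000/3) × 565.125000 = 47.093750
Exact value: 47.093750
Error: 0.000000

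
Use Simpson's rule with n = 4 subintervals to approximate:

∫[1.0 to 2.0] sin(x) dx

f(x) = sin(x)
a = 1.0, b = 2.0, n = 4
h = (b - a)/n = 0.250000

Simpson's rule: (h/3)[f(x₀) + 4f(x₁) + 2f(x₂) + ... + f(xₙ)]

x_0 = 1.0000, f(x_0) = 0.841471, coefficient = 1
x_1 = 1.2500, f(x_1) = 0.948985, coefficient = 4
x_2 = 1.5000, f(x_2) = 0.997495, coefficient = 2
x_3 = 1.7500, f(x_3) = 0.983986, coefficient = 4
x_4 = 2.0000, f(x_4) = 0.909297, coefficient = 1

I ≈ (0.250000/3) × 11.477641 = 0.956470
Exact value: 0.956449
Error: 0.000021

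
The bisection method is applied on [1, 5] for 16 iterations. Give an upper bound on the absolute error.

Bisection error bound: |error| ≤ (b-a)/2^n
|error| ≤ (5 - 1)/2^16 = 4/2^16
|error| ≤ 0.0000610352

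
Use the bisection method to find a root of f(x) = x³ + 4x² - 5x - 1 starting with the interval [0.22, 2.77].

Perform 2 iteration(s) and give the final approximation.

f(x) = x³ + 4x² - 5x - 1
Initial interval: [0.22, 2.77]

Iteration 1:
  c_1 = (0.220000 + 2.770000)/2 = 1.495000
  f(c_1) = f(1.495000) = 3.806462
  f(a) × f(c) < 0, new interval: [0.220000, 1.495000]
Iteration 2:
  c_2 = (0.220000 + 1.495000)/2 = 0.857500
  f(c_2) = f(0.857500) = -1.715750
  f(a) × f(c) ≥ 0, new interval: [0.857500, 1.495000]

After 2 iteration(s), the approximation is c_2 = 0.857500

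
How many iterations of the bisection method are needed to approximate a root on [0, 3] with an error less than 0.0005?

We need (b-a)/2^n ≤ 0.0005
(3 - 0)/2^n ≤ 0.0005
3/2^n ≤ 0.0005
2^n ≥ 6000
n ≥ log₂(6000) = 12.55
n ≥ 13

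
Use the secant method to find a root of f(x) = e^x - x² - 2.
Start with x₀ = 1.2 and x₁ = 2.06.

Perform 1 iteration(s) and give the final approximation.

f(x) = e^x - x² - 2
x₀ = 1.2, x₁ = 2.06

Secant formula: x_{n+1} = x_n - f(x_n)(x_n - x_{n-1})/(f(x_n) - f(x_{n-1}))

Iteration 1:
  f(1.200000) = -0.119883
  f(2.060000) = 1.602370
  x_2 = 2.060000 - 1.602370×(2.060000 - 1.200000)/(1.602370 - (-0.119883))
       = 1.259863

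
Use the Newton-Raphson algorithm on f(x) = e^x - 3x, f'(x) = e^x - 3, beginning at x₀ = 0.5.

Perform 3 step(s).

f(x) = e^x - 3x
f'(x) = e^x - 3
x₀ = 0.5

Newton-Raphson formula: x_{n+1} = x_n - f(x_n)/f'(x_n)

Iteration 1:
  f(0.500000) = 0.148721
  f'(0.500000) = -1.351279
  x_1 = 0.500000 - 0.148721/(-1.351279) = 0.610060
Iteration 2:
  f(0.610060) = 0.010362
  f'(0.610060) = -1.159459
  x_2 = 0.610060 - 0.010362/(-1.159459) = 0.618997
Iteration 3:
  f(0.618997) = 0.000074
  f'(0.618997) = -1.142936
  x_3 = 0.618997 - 0.000074/(-1.142936) = 0.619061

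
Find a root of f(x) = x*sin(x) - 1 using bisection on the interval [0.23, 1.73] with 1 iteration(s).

f(x) = x*sin(x) - 1
Initial interval: [0.23, 1.73]

Iteration 1:
  c_1 = (0.230000 + 1.730000)/2 = 0.980000
  f(c_1) = f(0.980000) = -0.186113
  f(a) × f(c) ≥ 0, new interval: [0.980000, 1.730000]

After 1 iteration(s), the approximation is c_1 = 0.980000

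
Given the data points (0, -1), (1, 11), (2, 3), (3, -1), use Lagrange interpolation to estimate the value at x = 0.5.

Lagrange interpolation formula:
P(x) = Σ yᵢ × Lᵢ(x)
where Lᵢ(x) = Π_{j≠i} (x - xⱼ)/(xᵢ - xⱼ)

L_0(0.5) = (0.5 - 1)/(0 - 1) × (0.5 - 2)/(0 - 2) × (0.5 - 3)/(0 - 3) = 0.312500
L_1(0.5) = (0.5 - 0)/(1 - 0) × (0.5 - 2)/(1 - 2) × (0.5 - 3)/(1 - 3) = 0.937500
L_2(0.5) = (0.5 - 0)/(2 - 0) × (0.5 - 1)/(2 - 1) × (0.5 - 3)/(2 - 3) = -0.312500
L_3(0.5) = (0.5 - 0)/(3 - 0) × (0.5 - 1)/(3 - 1) × (0.5 - 2)/(3 - 2) = 0.062500

P(0.5) = (-1)×L_0(0.5) + 11×L_1(0.5) + 3×L_2(0.5) + (-1)×L_3(0.5)
P(0.5) = 9.000000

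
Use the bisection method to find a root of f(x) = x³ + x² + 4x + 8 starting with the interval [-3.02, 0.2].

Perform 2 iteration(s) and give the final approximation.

f(x) = x³ + x² + 4x + 8
Initial interval: [-3.02, 0.2]

Iteration 1:
  c_1 = (-3.020000 + 0.200000)/2 = -1.410000
  f(c_1) = f(-1.410000) = 1.544879
  f(a) × f(c) < 0, new interval: [-3.020000, -1.410000]
Iteration 2:
  c_2 = (-3.020000 + (-1.410000))/2 = -2.215000
  f(c_2) = f(-2.215000) = -6.821063
  f(a) × f(c) ≥ 0, new interval: [-2.215000, -1.410000]

After 2 iteration(s), the approximation is c_2 = -2.215000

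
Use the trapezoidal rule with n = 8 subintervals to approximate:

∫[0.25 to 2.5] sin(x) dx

f(x) = sin(x)
a = 0.25, b = 2.5, n = 8
h = (b - a)/n = 0.281250

Trapezoidal rule: (h/2)[f(x₀) + 2f(x₁) + 2f(x₂) + ... + f(xₙ)]

x_0 = 0.2500, f(x_0) = 0.247404, coefficient = 1
x_1 = 0.5312, f(x_1) = 0.506611, coefficient = 2
x_2 = 0.8125, f(x_2) = 0.726009, coefficient = 2
x_3 = 1.0938, f(x_3) = 0.888355, coefficient = 2
x_4 = 1.3750, f(x_4) = 0.980893, coefficient = 2
x_5 = 1.6562, f(x_5) = 0.996351, coefficient = 2
x_6 = 1.9375, f(x_6) = 0.933514, coefficient = 2
x_7 = 2.2188, f(x_7) = 0.797321, coefficient = 2
x_8 = 2.5000, f(x_8) = 0.598472, coefficient = 1

I ≈ (0.281250/2) × 12.503984 = 1.758373
Exact value: 1.770056
Error: 0.011683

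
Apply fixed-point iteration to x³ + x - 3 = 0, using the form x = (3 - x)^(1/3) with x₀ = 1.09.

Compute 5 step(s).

Equation: x³ + x - 3 = 0
Fixed-point form: x = (3 - x)^(1/3)
x₀ = 1.09

x_1 = g(1.090000) = 1.240731
x_2 = g(1.240731) = 1.207195
x_3 = g(1.207195) = 1.214817
x_4 = g(1.214817) = 1.213093
x_5 = g(1.213093) = 1.213484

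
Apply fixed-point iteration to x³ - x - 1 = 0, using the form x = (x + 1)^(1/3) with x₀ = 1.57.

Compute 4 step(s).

Equation: x³ - x - 1 = 0
Fixed-point form: x = (x + 1)^(1/3)
x₀ = 1.57

x_1 = g(1.570000) = 1.369760
x_2 = g(1.369760) = 1.333219
x_3 = g(1.333219) = 1.326331
x_4 = g(1.326331) = 1.325024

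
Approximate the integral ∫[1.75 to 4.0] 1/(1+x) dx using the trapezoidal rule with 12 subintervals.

f(x) = 1/(1+x)
a = 1.75, b = 4.0, n = 12
h = (b - a)/n = 0.187500

Trapezoidal rule: (h/2)[f(x₀) + 2f(x₁) + 2f(x₂) + ... + f(xₙ)]

x_0 = 1.7500, f(x_0) = 0.363636, coefficient = 1
x_1 = 1.9375, f(x_1) = 0.340426, coefficient = 2
x_2 = 2.1250, f(x_2) = 0.320000, coefficient = 2
x_3 = 2.3125, f(x_3) = 0.301887, coefficient = 2
x_4 = 2.5000, f(x_4) = 0.285714, coefficient = 2
x_5 = 2.6875, f(x_5) = 0.271186, coefficient = 2
x_6 = 2.8750, f(x_6) = 0.258065, coefficient = 2
x_7 = 3.0625, f(x_7) = 0.246154, coefficient = 2
x_8 = 3.2500, f(x_8) = 0.235294, coefficient = 2
x_9 = 3.4375, f(x_9) = 0.225352, coefficient = 2
x_10 = 3.6250, f(x_10) = 0.216216, coefficient = 2
x_11 = 3.8125, f(x_11) = 0.207792, coefficient = 2
x_12 = 4.0000, f(x_12) = 0.200000, coefficient = 1

I ≈ (0.187500/2) × 6.379808 = 0.598107
Exact value: 0.597837
Error: 0.000270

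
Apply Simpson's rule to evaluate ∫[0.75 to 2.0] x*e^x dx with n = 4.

f(x) = x*e^x
a = 0.75, b = 2.0, n = 4
h = (b - a)/n = 0.312500

Simpson's rule: (h/3)[f(x₀) + 4f(x₁) + 2f(x₂) + ... + f(xₙ)]

x_0 = 0.7500, f(x_0) = 1.587750, coefficient = 1
x_1 = 1.0625, f(x_1) = 3.074446, coefficient = 4
x_2 = 1.3750, f(x_2) = 5.438230, coefficient = 2
x_3 = 1.6875, f(x_3) = 9.122539, coefficient = 4
x_4 = 2.0000, f(x_4) = 14.778112, coefficient = 1

I ≈ (0.312500/3) × 76.030261 = 7.919819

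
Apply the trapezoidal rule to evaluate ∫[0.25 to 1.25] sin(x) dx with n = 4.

f(x) = sin(x)
a = 0.25, b = 1.25, n = 4
h = (b - a)/n = 0.250000

Trapezoidal rule: (h/2)[f(x₀) + 2f(x₁) + 2f(x₂) + ... + f(xₙ)]

x_0 = 0.2500, f(x_0) = 0.247404, coefficient = 1
x_1 = 0.5000, f(x_1) = 0.479426, coefficient = 2
x_2 = 0.7500, f(x_2) = 0.681639, coefficient = 2
x_3 = 1.0000, f(x_3) = 0.841471, coefficient = 2
x_4 = 1.2500, f(x_4) = 0.948985, coefficient = 1

I ≈ (0.250000/2) × 5.201459 = 0.650182
Exact value: 0.653590
Error: 0.003408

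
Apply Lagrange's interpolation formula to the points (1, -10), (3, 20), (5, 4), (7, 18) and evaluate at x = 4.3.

Lagrange interpolation formula:
P(x) = Σ yᵢ × Lᵢ(x)
where Lᵢ(x) = Π_{j≠i} (x - xⱼ)/(xᵢ - xⱼ)

L_0(4.3) = (4.3 - 3)/(1 - 3) × (4.3 - 5)/(1 - 5) × (4.3 - 7)/(1 - 7) = -0.051188
L_1(4.3) = (4.3 - 1)/(3 - 1) × (4.3 - 5)/(3 - 5) × (4.3 - 7)/(3 - 7) = 0.389813
L_2(4.3) = (4.3 - 1)/(5 - 1) × (4.3 - 3)/(5 - 3) × (4.3 - 7)/(5 - 7) = 0.723937
L_3(4.3) = (4.3 - 1)/(7 - 1) × (4.3 - 3)/(7 - 3) × (4.3 - 5)/(7 - 5) = -0.062563

P(4.3) = (-10)×L_0(4.3) + 20×L_1(4.3) + 4×L_2(4.3) + 18×L_3(4.3)
P(4.3) = 10.077750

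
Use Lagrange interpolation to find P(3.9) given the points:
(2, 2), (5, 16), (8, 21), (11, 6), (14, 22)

Lagrange interpolation formula:
P(x) = Σ yᵢ × Lᵢ(x)
where Lᵢ(x) = Π_{j≠i} (x - xⱼ)/(xᵢ - xⱼ)

L_0(3.9) = (3.9 - 5)/(2 - 5) × (3.9 - 8)/(2 - 8) × (3.9 - 11)/(2 - 11) × (3.9 - 14)/(2 - 14) = 0.166364
L_1(3.9) = (3.9 - 2)/(5 - 2) × (3.9 - 8)/(5 - 8) × (3.9 - 11)/(5 - 11) × (3.9 - 14)/(5 - 14) = 1.149426
L_2(3.9) = (3.9 - 2)/(8 - 2) × (3.9 - 5)/(8 - 5) × (3.9 - 11)/(8 - 11) × (3.9 - 14)/(8 - 14) = -0.462574
L_3(3.9) = (3.9 - 2)/(11 - 2) × (3.9 - 5)/(11 - 5) × (3.9 - 8)/(11 - 8) × (3.9 - 14)/(11 - 14) = 0.178080
L_4(3.9) = (3.9 - 2)/(14 - 2) × (3.9 - 5)/(14 - 5) × (3.9 - 8)/(14 - 8) × (3.9 - 11)/(14 - 11) = -0.031296

P(3.9) = 2×L_0(3.9) + 16×L_1(3.9) + 21×L_2(3.9) + 6×L_3(3.9) + 22×L_4(3.9)
P(3.9) = 9.389454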